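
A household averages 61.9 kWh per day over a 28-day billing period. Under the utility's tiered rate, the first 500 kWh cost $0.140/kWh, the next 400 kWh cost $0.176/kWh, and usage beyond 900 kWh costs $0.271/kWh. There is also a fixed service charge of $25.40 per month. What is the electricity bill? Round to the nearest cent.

Usage = 61.9 kWh/day × 28 days = 1733.2 kWh
First 500 kWh × $0.140 = $70.00
Next 400 kWh × $0.176 = $70.40
Remaining 833.2 kWh × $0.271 = $225.80
Energy charge = $366.20; + service $25.40 = $391.60

$391.60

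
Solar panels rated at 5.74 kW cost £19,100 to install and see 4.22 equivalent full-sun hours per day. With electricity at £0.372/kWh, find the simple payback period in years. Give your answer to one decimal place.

5.8 years

Daily generation = 5.74 kW × 4.22 h = 24.22 kWh
Annual generation = 24.22 × 365 = 8841.3 kWh
Annual savings = 8841.3 × £0.372 = £3,288.97
Payback = £19,100 / £3,288.97 = 5.81 years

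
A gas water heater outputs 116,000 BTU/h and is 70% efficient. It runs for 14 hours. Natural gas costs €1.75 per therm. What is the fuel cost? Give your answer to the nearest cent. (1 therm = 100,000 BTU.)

€40.60

Heat delivered = 116,000 BTU/h × 14 h = 1,624,000 BTU
Gas input = 1,624,000 / 0.70 = 2,320,000 BTU
= 2,320,000 / 100,000 = 23.2 therm
Cost = 23.2 × €1.75/therm = €40.60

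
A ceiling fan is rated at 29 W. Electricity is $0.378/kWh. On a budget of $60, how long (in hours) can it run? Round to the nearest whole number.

Energy budget = $60 / $0.378 per kWh = 158.7 kWh = 158,730 Wh
Runtime = 158,730 Wh / 29 W = 5,473 h

5473 h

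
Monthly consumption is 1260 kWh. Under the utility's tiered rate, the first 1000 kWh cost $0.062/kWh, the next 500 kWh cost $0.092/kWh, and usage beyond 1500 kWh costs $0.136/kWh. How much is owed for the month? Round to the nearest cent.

$85.92

First 1000 kWh × $0.062 = $62.00
Next 260 kWh × $0.092 = $23.92
Remaining tier: 0 kWh (not reached)
Total = $85.92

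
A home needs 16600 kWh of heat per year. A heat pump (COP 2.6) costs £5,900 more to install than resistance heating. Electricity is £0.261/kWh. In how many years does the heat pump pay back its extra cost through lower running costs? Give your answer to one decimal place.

2.2 years

Resistance: 16600 kWh × £0.261 = £4,332.60/yr
Heat pump: 16600 / 2.6 = 6385 kWh in → × £0.261 = £1,666.38/yr
Annual savings = £2,666.22
Payback = £5,900 / £2,666.22 = 2.21 years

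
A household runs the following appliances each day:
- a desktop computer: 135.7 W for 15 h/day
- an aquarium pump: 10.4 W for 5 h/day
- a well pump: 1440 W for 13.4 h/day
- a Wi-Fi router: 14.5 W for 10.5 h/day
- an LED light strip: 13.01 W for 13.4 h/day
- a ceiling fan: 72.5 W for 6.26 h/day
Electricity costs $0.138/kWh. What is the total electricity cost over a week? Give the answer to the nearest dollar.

$21

desktop computer: 135.7 W × 15 h × 7 d = 14,248 Wh = 14.25 kWh
aquarium pump: 10.4 W × 5 h × 7 d = 364 Wh = 0.364 kWh
well pump: 1440 W × 13.4 h × 7 d = 135,072 Wh = 135.1 kWh
Wi-Fi router: 14.5 W × 10.5 h × 7 d = 1,066 Wh = 1.066 kWh
LED light strip: 13.01 W × 13.4 h × 7 d = 1,220 Wh = 1.22 kWh
ceiling fan: 72.5 W × 6.26 h × 7 d = 3,177 Wh = 3.177 kWh
Total energy = 14.25 + 0.364 + 135.1 + 1.066 + 1.22 + 3.177 = 155.1 kWh
Cost = 155.1 kWh × $0.138 = $21.41 ≈ $21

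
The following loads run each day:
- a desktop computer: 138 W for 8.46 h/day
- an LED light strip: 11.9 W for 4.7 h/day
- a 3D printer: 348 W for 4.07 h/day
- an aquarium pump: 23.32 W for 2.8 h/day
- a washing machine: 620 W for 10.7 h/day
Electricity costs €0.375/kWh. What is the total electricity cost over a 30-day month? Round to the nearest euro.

€105

desktop computer: 138 W × 8.46 h × 30 d = 35,024 Wh = 35.02 kWh
LED light strip: 11.9 W × 4.7 h × 30 d = 1,678 Wh = 1.678 kWh
3D printer: 348 W × 4.07 h × 30 d = 42,491 Wh = 42.49 kWh
aquarium pump: 23.32 W × 2.8 h × 30 d = 1,959 Wh = 1.959 kWh
washing machine: 620 W × 10.7 h × 30 d = 199,020 Wh = 199 kWh
Total energy = 35.02 + 1.678 + 42.49 + 1.959 + 199 = 280.2 kWh
Cost = 280.2 kWh × €0.375 = €105.06 ≈ €105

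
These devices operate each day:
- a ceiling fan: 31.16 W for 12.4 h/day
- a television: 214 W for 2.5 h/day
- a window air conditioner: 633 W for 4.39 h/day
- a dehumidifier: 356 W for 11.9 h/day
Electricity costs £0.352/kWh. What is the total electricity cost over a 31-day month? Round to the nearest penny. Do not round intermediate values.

ceiling fan: 31.16 W × 12.4 h × 31 d = 11,978 Wh = 11.98 kWh
television: 214 W × 2.5 h × 31 d = 16,585 Wh = 16.59 kWh
window air conditioner: 633 W × 4.39 h × 31 d = 86,145 Wh = 86.14 kWh
dehumidifier: 356 W × 11.9 h × 31 d = 131,328 Wh = 131.3 kWh
Total energy = 11.98 + 16.59 + 86.14 + 131.3 = 246 kWh
Cost = 246 kWh × £0.352 = £86.60

£86.60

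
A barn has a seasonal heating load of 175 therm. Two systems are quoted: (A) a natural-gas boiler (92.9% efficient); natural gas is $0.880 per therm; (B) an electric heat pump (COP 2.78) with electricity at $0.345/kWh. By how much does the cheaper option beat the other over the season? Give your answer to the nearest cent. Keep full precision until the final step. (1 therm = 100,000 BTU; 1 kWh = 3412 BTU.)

Heat load = 175 therm × 100,000 = 17,500,000 BTU
Gas: input = 17,500,000 / 0.929 = 18,837,460 BTU = 188.4 therm → 188.4 × $0.880 = $165.77
Heat pump: 17,500,000 BTU / 3412 = 5,129 kWh heat; / 2.78 = 1,845 kWh in → × $0.345 = $636.51
Difference = |$165.77 − $636.51| = $470.74

$470.74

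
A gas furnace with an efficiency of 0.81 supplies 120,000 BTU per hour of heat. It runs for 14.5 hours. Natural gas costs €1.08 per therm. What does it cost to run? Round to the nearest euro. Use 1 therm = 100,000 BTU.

Heat delivered = 120,000 BTU/h × 14.5 h = 1,740,000 BTU
Gas input = 1,740,000 / 0.81 = 2,148,148 BTU
= 2,148,148 / 100,000 = 21.48 therm
Cost = 21.48 × €1.08/therm = €23.20 ≈ €23

€23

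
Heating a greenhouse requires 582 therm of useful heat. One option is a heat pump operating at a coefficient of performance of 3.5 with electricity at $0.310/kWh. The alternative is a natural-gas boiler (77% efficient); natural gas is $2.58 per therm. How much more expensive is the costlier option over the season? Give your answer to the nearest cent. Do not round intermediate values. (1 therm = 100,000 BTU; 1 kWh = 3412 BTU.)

$439.28

Heat load = 582 therm × 100,000 = 58,200,000 BTU
Gas: input = 58,200,000 / 0.77 = 75,584,416 BTU = 755.8 therm → 755.8 × $2.58 = $1,950.08
Heat pump: 58,200,000 BTU / 3412 = 17,060 kWh heat; / 3.5 = 4,874 kWh in → × $0.310 = $1,510.80
Difference = |$1,950.08 − $1,510.80| = $439.28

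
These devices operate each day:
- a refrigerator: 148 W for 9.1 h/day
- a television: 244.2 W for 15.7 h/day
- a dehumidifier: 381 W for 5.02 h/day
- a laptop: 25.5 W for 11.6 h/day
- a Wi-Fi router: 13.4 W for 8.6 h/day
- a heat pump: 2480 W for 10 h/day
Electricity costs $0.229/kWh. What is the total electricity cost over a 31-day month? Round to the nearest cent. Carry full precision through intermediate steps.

$229.33

refrigerator: 148 W × 9.1 h × 31 d = 41,751 Wh = 41.75 kWh
television: 244.2 W × 15.7 h × 31 d = 118,852 Wh = 118.9 kWh
dehumidifier: 381 W × 5.02 h × 31 d = 59,291 Wh = 59.29 kWh
laptop: 25.5 W × 11.6 h × 31 d = 9,170 Wh = 9.17 kWh
Wi-Fi router: 13.4 W × 8.6 h × 31 d = 3,572 Wh = 3.572 kWh
heat pump: 2480 W × 10 h × 31 d = 768,800 Wh = 768.8 kWh
Total energy = 41.75 + 118.9 + 59.29 + 9.17 + 3.572 + 768.8 = 1,001 kWh
Cost = 1,001 kWh × $0.229 = $229.33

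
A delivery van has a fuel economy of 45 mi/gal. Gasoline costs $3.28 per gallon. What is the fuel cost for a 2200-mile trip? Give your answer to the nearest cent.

Fuel = 2200 mi / 45 mpg = 48.89 gal
Cost = 48.89 gal × $3.28/gal = $160.36

$160.36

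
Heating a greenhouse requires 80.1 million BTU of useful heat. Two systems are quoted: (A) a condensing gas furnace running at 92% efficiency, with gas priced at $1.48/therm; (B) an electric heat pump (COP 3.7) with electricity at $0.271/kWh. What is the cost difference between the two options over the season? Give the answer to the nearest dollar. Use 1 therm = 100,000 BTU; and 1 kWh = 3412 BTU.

Heat load = 80.1 × 10⁶ BTU = 80,100,000 BTU
Gas: input = 80,100,000 / 0.92 = 87,065,217 BTU = 870.7 therm → 870.7 × $1.48 = $1,288.57
Heat pump: 80,100,000 BTU / 3412 = 23,480 kWh heat; / 3.7 = 6,345 kWh in → × $0.271 = $1,719.46
Difference = |$1,288.57 − $1,719.46| = $430.89 ≈ $431

$431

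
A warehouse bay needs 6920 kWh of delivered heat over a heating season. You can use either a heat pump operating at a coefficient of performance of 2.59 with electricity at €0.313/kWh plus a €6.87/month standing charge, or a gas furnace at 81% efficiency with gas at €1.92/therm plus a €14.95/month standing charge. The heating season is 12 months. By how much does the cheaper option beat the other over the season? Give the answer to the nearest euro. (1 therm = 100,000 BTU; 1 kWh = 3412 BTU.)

Heat load = 6920 kWh × 3412 = 23,611,040 BTU
Gas: input = 23,611,040 / 0.810 = 29,149,432 BTU = 291.5 therm → 291.5 × €1.92 = €559.67; + 12 × €14.95 standing = €739.07
Heat pump: 23,611,040 BTU / 3412 = 6,920 kWh heat; / 2.59 = 2,672 kWh in → × €0.313 = €836.28; + 12 × €6.87 standing = €918.72
Difference = |€739.07 − €918.72| = €179.65 ≈ €180

€180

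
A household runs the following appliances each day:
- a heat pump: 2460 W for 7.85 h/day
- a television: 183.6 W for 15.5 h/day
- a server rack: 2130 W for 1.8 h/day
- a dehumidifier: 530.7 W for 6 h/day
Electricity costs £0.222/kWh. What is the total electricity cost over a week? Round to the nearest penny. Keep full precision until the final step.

£45.34

heat pump: 2460 W × 7.85 h × 7 d = 135,177 Wh = 135.2 kWh
television: 183.6 W × 15.5 h × 7 d = 19,921 Wh = 19.92 kWh
server rack: 2130 W × 1.8 h × 7 d = 26,838 Wh = 26.84 kWh
dehumidifier: 530.7 W × 6 h × 7 d = 22,289 Wh = 22.29 kWh
Total energy = 135.2 + 19.92 + 26.84 + 22.29 = 204.2 kWh
Cost = 204.2 kWh × £0.222 = £45.34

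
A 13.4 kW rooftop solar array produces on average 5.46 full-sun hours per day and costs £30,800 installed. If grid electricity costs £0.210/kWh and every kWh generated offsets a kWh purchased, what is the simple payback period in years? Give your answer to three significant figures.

Daily generation = 13.4 kW × 5.46 h = 73.16 kWh
Annual generation = 73.16 × 365 = 26705 kWh
Annual savings = 26705 × £0.210 = £5,608.02
Payback = £30,800 / £5,608.02 = 5.49 years

5.49 years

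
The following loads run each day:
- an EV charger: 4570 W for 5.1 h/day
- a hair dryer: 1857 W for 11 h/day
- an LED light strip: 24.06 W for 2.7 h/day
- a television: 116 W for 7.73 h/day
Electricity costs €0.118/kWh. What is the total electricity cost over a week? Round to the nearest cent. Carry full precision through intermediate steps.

EV charger: 4570 W × 5.1 h × 7 d = 163,149 Wh = 163.1 kWh
hair dryer: 1857 W × 11 h × 7 d = 142,989 Wh = 143 kWh
LED light strip: 24.06 W × 2.7 h × 7 d = 455 Wh = 0.4547 kWh
television: 116 W × 7.73 h × 7 d = 6,277 Wh = 6.277 kWh
Total energy = 163.1 + 143 + 0.4547 + 6.277 = 312.9 kWh
Cost = 312.9 kWh × €0.118 = €36.92

€36.92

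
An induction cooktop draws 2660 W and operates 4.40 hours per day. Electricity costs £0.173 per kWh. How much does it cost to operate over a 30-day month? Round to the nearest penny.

Energy = 2660 W × 4.40 h/day × 30 days = 351,120 Wh = 351.1 kWh
Cost = 351.1 kWh × £0.173/kWh = £60.74

£60.74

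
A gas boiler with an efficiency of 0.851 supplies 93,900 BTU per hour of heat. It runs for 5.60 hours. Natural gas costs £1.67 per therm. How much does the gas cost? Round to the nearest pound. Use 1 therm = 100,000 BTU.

Heat delivered = 93,900 BTU/h × 5.60 h = 525,840 BTU
Gas input = 525,840 / 0.851 = 617,908 BTU
= 617,908 / 100,000 = 6.179 therm
Cost = 6.179 × £1.67/therm = £10.32 ≈ £10

£10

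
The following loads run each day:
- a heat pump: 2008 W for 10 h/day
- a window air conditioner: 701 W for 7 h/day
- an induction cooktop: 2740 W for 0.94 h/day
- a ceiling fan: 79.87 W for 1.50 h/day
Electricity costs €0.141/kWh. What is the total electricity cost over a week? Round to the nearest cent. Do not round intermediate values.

€27.32

heat pump: 2008 W × 10 h × 7 d = 140,560 Wh = 140.6 kWh
window air conditioner: 701 W × 7 h × 7 d = 34,349 Wh = 34.35 kWh
induction cooktop: 2740 W × 0.94 h × 7 d = 18,029 Wh = 18.03 kWh
ceiling fan: 79.87 W × 1.50 h × 7 d = 839 Wh = 0.8386 kWh
Total energy = 140.6 + 34.35 + 18.03 + 0.8386 = 193.8 kWh
Cost = 193.8 kWh × €0.141 = €27.32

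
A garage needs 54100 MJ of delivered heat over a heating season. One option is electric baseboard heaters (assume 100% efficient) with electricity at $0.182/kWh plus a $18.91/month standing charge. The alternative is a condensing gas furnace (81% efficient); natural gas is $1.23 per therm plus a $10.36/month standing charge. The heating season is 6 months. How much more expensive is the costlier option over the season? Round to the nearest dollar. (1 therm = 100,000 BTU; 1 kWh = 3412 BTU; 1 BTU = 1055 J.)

$2008

Heat load = 54100 MJ = 54,100,000,000 J / 1055 = 51,279,621 BTU
Gas: input = 51,279,621 / 0.81 = 63,308,174 BTU = 633.1 therm → 633.1 × $1.23 = $778.69; + 6 × $10.36 standing = $840.85
Electric: 51,279,621 BTU / 3412 = 15,030 kWh → × $0.182 = $2,735.31; + 6 × $18.91 standing = $2,848.77
Difference = |$840.85 − $2,848.77| = $2,007.92 ≈ $2008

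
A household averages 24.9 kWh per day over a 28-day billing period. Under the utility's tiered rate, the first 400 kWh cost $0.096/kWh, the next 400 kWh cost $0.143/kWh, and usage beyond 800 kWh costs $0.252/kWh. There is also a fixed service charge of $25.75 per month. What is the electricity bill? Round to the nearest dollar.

Usage = 24.9 kWh/day × 28 days = 697.2 kWh
First 400 kWh × $0.096 = $38.40
Next 297.2 kWh × $0.143 = $42.50
Remaining tier: 0 kWh (not reached)
Energy charge = $80.90; + service $25.75 = $106.65 ≈ $107

$107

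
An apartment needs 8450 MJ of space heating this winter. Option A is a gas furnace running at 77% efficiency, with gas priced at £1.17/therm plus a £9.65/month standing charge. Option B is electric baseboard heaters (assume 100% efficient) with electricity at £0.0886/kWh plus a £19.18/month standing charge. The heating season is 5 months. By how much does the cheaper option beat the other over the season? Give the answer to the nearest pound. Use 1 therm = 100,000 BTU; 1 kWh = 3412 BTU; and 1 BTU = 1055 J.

£134

Heat load = 8450 MJ = 8,450,000,000 J / 1055 = 8,009,479 BTU
Gas: input = 8,009,479 / 0.77 = 10,401,920 BTU = 104 therm → 104 × £1.17 = £121.70; + 5 × £9.65 standing = £169.95
Electric: 8,009,479 BTU / 3412 = 2,347 kWh → × £0.0886 = £207.98; + 5 × £19.18 standing = £303.88
Difference = |£169.95 − £303.88| = £133.93 ≈ £134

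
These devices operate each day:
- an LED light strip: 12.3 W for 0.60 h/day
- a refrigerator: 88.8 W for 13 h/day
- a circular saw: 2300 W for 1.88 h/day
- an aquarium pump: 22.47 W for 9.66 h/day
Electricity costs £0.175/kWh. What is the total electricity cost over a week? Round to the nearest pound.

LED light strip: 12.3 W × 0.60 h × 7 d = 52 Wh = 0.05166 kWh
refrigerator: 88.8 W × 13 h × 7 d = 8,081 Wh = 8.081 kWh
circular saw: 2300 W × 1.88 h × 7 d = 30,268 Wh = 30.27 kWh
aquarium pump: 22.47 W × 9.66 h × 7 d = 1,519 Wh = 1.519 kWh
Total energy = 0.05166 + 8.081 + 30.27 + 1.519 = 39.92 kWh
Cost = 39.92 kWh × £0.175 = £6.99 ≈ £7

£7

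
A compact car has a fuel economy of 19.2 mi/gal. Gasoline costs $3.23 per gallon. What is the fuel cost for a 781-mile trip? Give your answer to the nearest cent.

Fuel = 781 mi / 19.2 mpg = 40.68 gal
Cost = 40.68 gal × $3.23/gal = $131.39

$131.39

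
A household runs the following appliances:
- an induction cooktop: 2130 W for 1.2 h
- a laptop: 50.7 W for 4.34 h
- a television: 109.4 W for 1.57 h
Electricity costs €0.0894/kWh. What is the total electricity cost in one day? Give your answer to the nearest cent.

€0.26

induction cooktop: 2130 W × 1.2 h = 2,556 Wh = 2.556 kWh
laptop: 50.7 W × 4.34 h = 220 Wh = 0.22 kWh
television: 109.4 W × 1.57 h = 172 Wh = 0.1718 kWh
Total energy = 2.556 + 0.22 + 0.1718 = 2.948 kWh
Cost = 2.948 kWh × €0.0894 = €0.26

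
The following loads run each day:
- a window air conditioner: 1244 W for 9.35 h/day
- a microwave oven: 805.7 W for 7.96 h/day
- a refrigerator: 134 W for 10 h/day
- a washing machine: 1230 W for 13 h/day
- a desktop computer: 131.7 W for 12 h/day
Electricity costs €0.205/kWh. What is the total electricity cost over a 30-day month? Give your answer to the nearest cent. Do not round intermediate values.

€227.27

window air conditioner: 1244 W × 9.35 h × 30 d = 348,942 Wh = 348.9 kWh
microwave oven: 805.7 W × 7.96 h × 30 d = 192,401 Wh = 192.4 kWh
refrigerator: 134 W × 10 h × 30 d = 40,200 Wh = 40.2 kWh
washing machine: 1230 W × 13 h × 30 d = 479,700 Wh = 479.7 kWh
desktop computer: 131.7 W × 12 h × 30 d = 47,412 Wh = 47.41 kWh
Total energy = 348.9 + 192.4 + 40.2 + 479.7 + 47.41 = 1,109 kWh
Cost = 1,109 kWh × €0.205 = €227.27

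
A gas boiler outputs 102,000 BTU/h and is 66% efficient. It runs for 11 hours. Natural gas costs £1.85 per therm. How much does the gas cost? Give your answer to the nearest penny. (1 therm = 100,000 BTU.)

Heat delivered = 102,000 BTU/h × 11 h = 1,122,000 BTU
Gas input = 1,122,000 / 0.66 = 1,700,000 BTU
= 1,700,000 / 100,000 = 17 therm
Cost = 17 × £1.85/therm = £31.45

£31.45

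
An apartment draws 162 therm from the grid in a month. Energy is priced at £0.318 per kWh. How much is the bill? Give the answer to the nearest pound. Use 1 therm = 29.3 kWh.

162 therm × (29.3 kWh/therm) = 4,747 kWh
Cost = 4,747 kWh × £0.318/kWh = £1,509.42 ≈ £1509

£1509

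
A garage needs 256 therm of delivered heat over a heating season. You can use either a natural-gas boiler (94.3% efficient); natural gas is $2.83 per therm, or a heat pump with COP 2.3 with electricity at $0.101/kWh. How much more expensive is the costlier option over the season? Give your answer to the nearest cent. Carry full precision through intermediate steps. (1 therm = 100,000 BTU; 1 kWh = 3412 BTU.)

Heat load = 256 therm × 100,000 = 25,600,000 BTU
Gas: input = 25,600,000 / 0.943 = 27,147,402 BTU = 271.5 therm → 271.5 × $2.83 = $768.27
Heat pump: 25,600,000 BTU / 3412 = 7,503 kWh heat; / 2.3 = 3,262 kWh in → × $0.101 = $329.48
Difference = |$768.27 − $329.48| = $438.79

$438.79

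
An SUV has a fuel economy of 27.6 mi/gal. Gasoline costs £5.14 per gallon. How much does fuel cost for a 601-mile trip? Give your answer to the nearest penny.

£111.93

Fuel = 601 mi / 27.6 mpg = 21.78 gal
Cost = 21.78 gal × £5.14/gal = £111.93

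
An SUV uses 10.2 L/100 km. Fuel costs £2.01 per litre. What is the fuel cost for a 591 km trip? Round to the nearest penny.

£121.17

Fuel = 10.2 L/100 km × 591 km / 100 = 60.28 L
Cost = 60.28 L × £2.01/L = £121.17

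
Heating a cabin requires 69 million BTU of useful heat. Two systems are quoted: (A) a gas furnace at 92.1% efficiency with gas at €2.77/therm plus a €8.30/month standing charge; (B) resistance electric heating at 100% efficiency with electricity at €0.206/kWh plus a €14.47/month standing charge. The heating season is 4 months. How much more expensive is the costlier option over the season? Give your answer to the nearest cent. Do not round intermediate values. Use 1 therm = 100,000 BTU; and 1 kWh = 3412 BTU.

Heat load = 69 × 10⁶ BTU = 69,000,000 BTU
Gas: input = 69,000,000 / 0.921 = 74,918,567 BTU = 749.2 therm → 749.2 × €2.77 = €2,075.24; + 4 × €8.30 standing = €2,108.44
Electric: 69,000,000 BTU / 3412 = 20,220 kWh → × €0.206 = €4,165.89; + 4 × €14.47 standing = €4,223.77
Difference = |€2,108.44 − €4,223.77| = €2,115.32

€2115.32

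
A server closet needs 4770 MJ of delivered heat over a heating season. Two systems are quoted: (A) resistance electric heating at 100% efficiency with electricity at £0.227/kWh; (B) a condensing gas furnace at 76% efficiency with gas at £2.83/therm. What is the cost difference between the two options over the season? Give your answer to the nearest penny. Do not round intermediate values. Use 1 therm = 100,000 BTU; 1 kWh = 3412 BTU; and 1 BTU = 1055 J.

Heat load = 4770 MJ = 4,770,000,000 J / 1055 = 4,521,327 BTU
Gas: input = 4,521,327 / 0.76 = 5,949,114 BTU = 59.49 therm → 59.49 × £2.83 = £168.36
Electric: 4,521,327 BTU / 3412 = 1,325 kWh → × £0.227 = £300.80
Difference = |£168.36 − £300.80| = £132.44

£132.44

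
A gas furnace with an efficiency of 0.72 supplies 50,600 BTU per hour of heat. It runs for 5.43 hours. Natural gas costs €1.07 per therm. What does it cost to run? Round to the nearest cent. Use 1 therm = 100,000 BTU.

€4.08

Heat delivered = 50,600 BTU/h × 5.43 h = 274,758 BTU
Gas input = 274,758 / 0.72 = 381,608 BTU
= 381,608 / 100,000 = 3.816 therm
Cost = 3.816 × €1.07/therm = €4.08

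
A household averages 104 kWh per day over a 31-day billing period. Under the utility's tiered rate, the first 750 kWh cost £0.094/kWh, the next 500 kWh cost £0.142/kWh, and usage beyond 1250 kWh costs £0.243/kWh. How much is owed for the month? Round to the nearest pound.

Usage = 104 kWh/day × 31 days = 3224 kWh
First 750 kWh × £0.094 = £70.50
Next 500 kWh × £0.142 = £71.00
Remaining 1974 kWh × £0.243 = £479.68
Total = £621.18 ≈ £621

£621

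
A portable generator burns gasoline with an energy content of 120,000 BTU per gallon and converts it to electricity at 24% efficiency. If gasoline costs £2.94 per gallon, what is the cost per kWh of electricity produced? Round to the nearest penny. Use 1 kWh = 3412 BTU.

Electrical output per gallon = 120,000 BTU × 0.24 / 3412 BTU/kWh = 8.441 kWh
Cost per kWh = £2.94 / 8.441 kWh = £0.348

£0.35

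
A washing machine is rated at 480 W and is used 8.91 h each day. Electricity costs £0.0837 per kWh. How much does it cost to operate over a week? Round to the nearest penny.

Energy = 480 W × 8.91 h/day × 7 days = 29,938 Wh = 29.94 kWh
Cost = 29.94 kWh × £0.0837/kWh = £2.51

£2.51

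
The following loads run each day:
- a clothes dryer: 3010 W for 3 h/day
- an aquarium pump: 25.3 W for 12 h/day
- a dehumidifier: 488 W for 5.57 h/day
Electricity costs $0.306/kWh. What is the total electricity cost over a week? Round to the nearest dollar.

clothes dryer: 3010 W × 3 h × 7 d = 63,210 Wh = 63.21 kWh
aquarium pump: 25.3 W × 12 h × 7 d = 2,125 Wh = 2.125 kWh
dehumidifier: 488 W × 5.57 h × 7 d = 19,027 Wh = 19.03 kWh
Total energy = 63.21 + 2.125 + 19.03 = 84.36 kWh
Cost = 84.36 kWh × $0.306 = $25.81 ≈ $26

$26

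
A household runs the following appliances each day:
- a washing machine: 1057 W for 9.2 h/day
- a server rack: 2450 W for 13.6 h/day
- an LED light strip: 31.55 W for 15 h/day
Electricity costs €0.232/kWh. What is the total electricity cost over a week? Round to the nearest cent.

€70.67

washing machine: 1057 W × 9.2 h × 7 d = 68,071 Wh = 68.07 kWh
server rack: 2450 W × 13.6 h × 7 d = 233,240 Wh = 233.2 kWh
LED light strip: 31.55 W × 15 h × 7 d = 3,313 Wh = 3.313 kWh
Total energy = 68.07 + 233.2 + 3.313 = 304.6 kWh
Cost = 304.6 kWh × €0.232 = €70.67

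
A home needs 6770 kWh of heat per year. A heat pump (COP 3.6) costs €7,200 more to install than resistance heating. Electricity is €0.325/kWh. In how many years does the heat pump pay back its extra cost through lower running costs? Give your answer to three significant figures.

4.53 years

Resistance: 6770 kWh × €0.325 = €2,200.25/yr
Heat pump: 6770 / 3.6 = 1881 kWh in → × €0.325 = €611.18/yr
Annual savings = €1,589.07
Payback = €7,200 / €1,589.07 = 4.53 years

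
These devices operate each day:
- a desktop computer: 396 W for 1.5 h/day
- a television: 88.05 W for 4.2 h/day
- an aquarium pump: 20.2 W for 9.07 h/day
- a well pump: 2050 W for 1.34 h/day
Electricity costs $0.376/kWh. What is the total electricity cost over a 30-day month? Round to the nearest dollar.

$44

desktop computer: 396 W × 1.5 h × 30 d = 17,820 Wh = 17.82 kWh
television: 88.05 W × 4.2 h × 30 d = 11,094 Wh = 11.09 kWh
aquarium pump: 20.2 W × 9.07 h × 30 d = 5,496 Wh = 5.496 kWh
well pump: 2050 W × 1.34 h × 30 d = 82,410 Wh = 82.41 kWh
Total energy = 17.82 + 11.09 + 5.496 + 82.41 = 116.8 kWh
Cost = 116.8 kWh × $0.376 = $43.92 ≈ $44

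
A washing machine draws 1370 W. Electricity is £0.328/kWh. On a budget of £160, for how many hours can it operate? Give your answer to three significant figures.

356 h

Energy budget = £160 / £0.328 per kWh = 487.8 kWh = 487,805 Wh
Runtime = 487,805 Wh / 1370 W = 356.1 h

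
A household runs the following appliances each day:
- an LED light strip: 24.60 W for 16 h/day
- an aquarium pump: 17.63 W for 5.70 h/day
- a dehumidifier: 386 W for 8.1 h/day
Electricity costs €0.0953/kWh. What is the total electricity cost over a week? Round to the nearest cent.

LED light strip: 24.60 W × 16 h × 7 d = 2,755 Wh = 2.755 kWh
aquarium pump: 17.63 W × 5.70 h × 7 d = 703 Wh = 0.7034 kWh
dehumidifier: 386 W × 8.1 h × 7 d = 21,886 Wh = 21.89 kWh
Total energy = 2.755 + 0.7034 + 21.89 = 25.34 kWh
Cost = 25.34 kWh × €0.0953 = €2.42

€2.42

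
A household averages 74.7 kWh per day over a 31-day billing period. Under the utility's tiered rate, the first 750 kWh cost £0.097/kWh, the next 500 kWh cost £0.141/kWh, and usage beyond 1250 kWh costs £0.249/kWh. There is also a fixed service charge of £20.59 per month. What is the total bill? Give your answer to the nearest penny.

£429.20

Usage = 74.7 kWh/day × 31 days = 2315.7 kWh
First 750 kWh × £0.097 = £72.75
Next 500 kWh × £0.141 = £70.50
Remaining 1065.7 kWh × £0.249 = £265.36
Energy charge = £408.61; + service £20.59 = £429.20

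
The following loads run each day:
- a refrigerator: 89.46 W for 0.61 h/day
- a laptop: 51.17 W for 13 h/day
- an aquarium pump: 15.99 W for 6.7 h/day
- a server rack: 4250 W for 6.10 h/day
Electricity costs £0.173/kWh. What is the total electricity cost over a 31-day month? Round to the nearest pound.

refrigerator: 89.46 W × 0.61 h × 31 d = 1,692 Wh = 1.692 kWh
laptop: 51.17 W × 13 h × 31 d = 20,622 Wh = 20.62 kWh
aquarium pump: 15.99 W × 6.7 h × 31 d = 3,321 Wh = 3.321 kWh
server rack: 4250 W × 6.10 h × 31 d = 803,675 Wh = 803.7 kWh
Total energy = 1.692 + 20.62 + 3.321 + 803.7 = 829.3 kWh
Cost = 829.3 kWh × £0.173 = £143.47 ≈ £143

£143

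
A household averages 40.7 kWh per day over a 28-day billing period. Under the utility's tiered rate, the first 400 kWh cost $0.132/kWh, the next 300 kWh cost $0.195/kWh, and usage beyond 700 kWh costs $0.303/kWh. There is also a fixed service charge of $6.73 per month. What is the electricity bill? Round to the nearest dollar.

Usage = 40.7 kWh/day × 28 days = 1139.6 kWh
First 400 kWh × $0.132 = $52.80
Next 300 kWh × $0.195 = $58.50
Remaining 439.6 kWh × $0.303 = $133.20
Energy charge = $244.50; + service $6.73 = $251.23 ≈ $251

$251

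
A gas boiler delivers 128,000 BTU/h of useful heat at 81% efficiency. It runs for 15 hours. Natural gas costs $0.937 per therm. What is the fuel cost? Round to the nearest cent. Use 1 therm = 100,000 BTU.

$22.21

Heat delivered = 128,000 BTU/h × 15 h = 1,920,000 BTU
Gas input = 1,920,000 / 0.81 = 2,370,370 BTU
= 2,370,370 / 100,000 = 23.7 therm
Cost = 23.7 × $0.937/therm = $22.21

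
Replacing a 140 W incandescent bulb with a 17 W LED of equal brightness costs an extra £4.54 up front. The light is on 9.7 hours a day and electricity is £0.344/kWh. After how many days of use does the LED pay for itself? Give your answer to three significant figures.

Power saved = 140 − 17 = 123 W
Daily energy saved = 123 W × 9.7 h = 1193 Wh = 1.1931 kWh
Daily savings = 1.1931 × £0.344 = £0.4104
Payback = £4.54 / £0.4104 per day = 11.06 days

11.1 days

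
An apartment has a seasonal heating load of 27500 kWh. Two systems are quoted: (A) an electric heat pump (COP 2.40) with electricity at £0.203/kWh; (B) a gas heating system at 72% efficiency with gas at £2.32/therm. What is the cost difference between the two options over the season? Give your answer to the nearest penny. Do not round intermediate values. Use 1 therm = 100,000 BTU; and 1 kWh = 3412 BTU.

£697.37

Heat load = 27500 kWh × 3412 = 93,830,000 BTU
Gas: input = 93,830,000 / 0.72 = 130,319,444 BTU = 1,303 therm → 1,303 × £2.32 = £3,023.41
Heat pump: 93,830,000 BTU / 3412 = 27,500 kWh heat; / 2.40 = 11,460 kWh in → × £0.203 = £2,326.04
Difference = |£3,023.41 − £2,326.04| = £697.37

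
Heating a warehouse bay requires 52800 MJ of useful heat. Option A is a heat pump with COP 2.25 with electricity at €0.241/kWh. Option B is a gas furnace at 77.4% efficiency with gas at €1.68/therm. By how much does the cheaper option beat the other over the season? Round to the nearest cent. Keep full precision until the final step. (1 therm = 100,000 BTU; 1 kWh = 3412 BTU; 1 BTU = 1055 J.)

Heat load = 52800 MJ = 52,800,000,000 J / 1055 = 50,047,393 BTU
Gas: input = 50,047,393 / 0.774 = 64,660,715 BTU = 646.6 therm → 646.6 × €1.68 = €1,086.30
Heat pump: 50,047,393 BTU / 3412 = 14,670 kWh heat; / 2.25 = 6,519 kWh in → × €0.241 = €1,571.11
Difference = |€1,086.30 − €1,571.11| = €484.81

€484.81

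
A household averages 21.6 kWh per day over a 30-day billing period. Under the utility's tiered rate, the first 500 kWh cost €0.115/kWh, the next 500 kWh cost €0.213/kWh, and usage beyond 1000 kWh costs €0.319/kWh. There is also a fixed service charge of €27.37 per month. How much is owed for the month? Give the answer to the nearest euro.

Usage = 21.6 kWh/day × 30 days = 648 kWh
First 500 kWh × €0.115 = €57.50
Next 148 kWh × €0.213 = €31.52
Remaining tier: 0 kWh (not reached)
Energy charge = €89.02; + service €27.37 = €116.39 ≈ €116

€116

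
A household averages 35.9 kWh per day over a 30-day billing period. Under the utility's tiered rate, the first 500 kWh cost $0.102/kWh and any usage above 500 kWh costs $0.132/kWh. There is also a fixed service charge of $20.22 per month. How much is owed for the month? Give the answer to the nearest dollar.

Usage = 35.9 kWh/day × 30 days = 1077 kWh
First 500 kWh × $0.102 = $51.00
Remaining 577 kWh × $0.132 = $76.16
Energy charge = $127.16; + service $20.22 = $147.38 ≈ $147

$147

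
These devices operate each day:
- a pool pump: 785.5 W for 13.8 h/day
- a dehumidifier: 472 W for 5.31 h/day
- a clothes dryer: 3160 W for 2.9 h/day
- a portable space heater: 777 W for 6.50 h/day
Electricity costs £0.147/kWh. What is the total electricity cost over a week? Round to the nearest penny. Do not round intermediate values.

pool pump: 785.5 W × 13.8 h × 7 d = 75,879 Wh = 75.88 kWh
dehumidifier: 472 W × 5.31 h × 7 d = 17,544 Wh = 17.54 kWh
clothes dryer: 3160 W × 2.9 h × 7 d = 64,148 Wh = 64.15 kWh
portable space heater: 777 W × 6.50 h × 7 d = 35,354 Wh = 35.35 kWh
Total energy = 75.88 + 17.54 + 64.15 + 35.35 = 192.9 kWh
Cost = 192.9 kWh × £0.147 = £28.36

£28.36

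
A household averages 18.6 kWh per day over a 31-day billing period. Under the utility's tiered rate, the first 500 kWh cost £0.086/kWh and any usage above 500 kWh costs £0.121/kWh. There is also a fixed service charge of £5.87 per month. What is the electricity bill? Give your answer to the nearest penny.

£58.14

Usage = 18.6 kWh/day × 31 days = 576.6 kWh
First 500 kWh × £0.086 = £43.00
Remaining 76.6 kWh × £0.121 = £9.27
Energy charge = £52.27; + service £5.87 = £58.14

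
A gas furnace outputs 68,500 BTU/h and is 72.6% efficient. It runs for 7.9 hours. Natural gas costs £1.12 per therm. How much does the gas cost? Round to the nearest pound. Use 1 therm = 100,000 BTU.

£8

Heat delivered = 68,500 BTU/h × 7.9 h = 541,150 BTU
Gas input = 541,150 / 0.726 = 745,386 BTU
= 745,386 / 100,000 = 7.454 therm
Cost = 7.454 × £1.12/therm = £8.35 ≈ £8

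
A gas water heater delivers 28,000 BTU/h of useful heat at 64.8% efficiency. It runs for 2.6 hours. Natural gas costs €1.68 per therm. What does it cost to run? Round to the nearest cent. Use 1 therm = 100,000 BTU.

Heat delivered = 28,000 BTU/h × 2.6 h = 72,800 BTU
Gas input = 72,800 / 0.648 = 112,346 BTU
= 112,346 / 100,000 = 1.123 therm
Cost = 1.123 × €1.68/therm = €1.89

€1.89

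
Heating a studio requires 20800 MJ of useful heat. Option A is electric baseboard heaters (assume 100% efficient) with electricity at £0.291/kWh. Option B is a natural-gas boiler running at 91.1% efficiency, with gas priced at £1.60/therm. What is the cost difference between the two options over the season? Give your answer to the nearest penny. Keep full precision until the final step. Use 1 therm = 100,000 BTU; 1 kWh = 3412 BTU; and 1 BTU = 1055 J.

Heat load = 20800 MJ = 20,800,000,000 J / 1055 = 19,715,640 BTU
Gas: input = 19,715,640 / 0.911 = 21,641,756 BTU = 216.4 therm → 216.4 × £1.60 = £346.27
Electric: 19,715,640 BTU / 3412 = 5,778 kWh → × £0.291 = £1,681.49
Difference = |£346.27 − £1,681.49| = £1,335.22

£1335.22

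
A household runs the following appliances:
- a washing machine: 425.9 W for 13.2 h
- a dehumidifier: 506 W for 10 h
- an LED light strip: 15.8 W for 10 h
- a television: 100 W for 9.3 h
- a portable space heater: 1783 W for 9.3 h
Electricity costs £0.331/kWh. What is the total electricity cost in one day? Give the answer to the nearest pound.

£9

washing machine: 425.9 W × 13.2 h = 5,622 Wh = 5.622 kWh
dehumidifier: 506 W × 10 h = 5,060 Wh = 5.06 kWh
LED light strip: 15.8 W × 10 h = 158 Wh = 0.158 kWh
television: 100 W × 9.3 h = 930 Wh = 0.93 kWh
portable space heater: 1783 W × 9.3 h = 16,582 Wh = 16.58 kWh
Total energy = 5.622 + 5.06 + 0.158 + 0.93 + 16.58 = 28.35 kWh
Cost = 28.35 kWh × £0.331 = £9.38 ≈ £9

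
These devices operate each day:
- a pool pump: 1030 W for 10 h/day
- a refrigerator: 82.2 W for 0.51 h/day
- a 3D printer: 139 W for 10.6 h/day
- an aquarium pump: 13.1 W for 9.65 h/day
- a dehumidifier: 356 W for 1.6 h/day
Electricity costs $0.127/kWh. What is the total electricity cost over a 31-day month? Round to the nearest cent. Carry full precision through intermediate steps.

$49.26

pool pump: 1030 W × 10 h × 31 d = 319,300 Wh = 319.3 kWh
refrigerator: 82.2 W × 0.51 h × 31 d = 1,300 Wh = 1.3 kWh
3D printer: 139 W × 10.6 h × 31 d = 45,675 Wh = 45.68 kWh
aquarium pump: 13.1 W × 9.65 h × 31 d = 3,919 Wh = 3.919 kWh
dehumidifier: 356 W × 1.6 h × 31 d = 17,658 Wh = 17.66 kWh
Total energy = 319.3 + 1.3 + 45.68 + 3.919 + 17.66 = 387.9 kWh
Cost = 387.9 kWh × $0.127 = $49.26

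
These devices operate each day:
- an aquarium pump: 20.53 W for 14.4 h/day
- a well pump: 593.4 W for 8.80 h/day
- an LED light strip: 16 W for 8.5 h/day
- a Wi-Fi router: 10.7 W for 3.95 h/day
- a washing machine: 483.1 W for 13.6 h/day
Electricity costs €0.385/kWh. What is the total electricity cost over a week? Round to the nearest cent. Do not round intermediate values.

€33.06

aquarium pump: 20.53 W × 14.4 h × 7 d = 2,069 Wh = 2.069 kWh
well pump: 593.4 W × 8.80 h × 7 d = 36,553 Wh = 36.55 kWh
LED light strip: 16 W × 8.5 h × 7 d = 952 Wh = 0.952 kWh
Wi-Fi router: 10.7 W × 3.95 h × 7 d = 296 Wh = 0.2959 kWh
washing machine: 483.1 W × 13.6 h × 7 d = 45,991 Wh = 45.99 kWh
Total energy = 2.069 + 36.55 + 0.952 + 0.2959 + 45.99 = 85.86 kWh
Cost = 85.86 kWh × €0.385 = €33.06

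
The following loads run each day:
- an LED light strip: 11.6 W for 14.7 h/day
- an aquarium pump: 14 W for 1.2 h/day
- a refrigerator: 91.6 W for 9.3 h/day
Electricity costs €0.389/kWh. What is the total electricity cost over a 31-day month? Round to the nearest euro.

LED light strip: 11.6 W × 14.7 h × 31 d = 5,286 Wh = 5.286 kWh
aquarium pump: 14 W × 1.2 h × 31 d = 521 Wh = 0.5208 kWh
refrigerator: 91.6 W × 9.3 h × 31 d = 26,408 Wh = 26.41 kWh
Total energy = 5.286 + 0.5208 + 26.41 = 32.22 kWh
Cost = 32.22 kWh × €0.389 = €12.53 ≈ €13

€13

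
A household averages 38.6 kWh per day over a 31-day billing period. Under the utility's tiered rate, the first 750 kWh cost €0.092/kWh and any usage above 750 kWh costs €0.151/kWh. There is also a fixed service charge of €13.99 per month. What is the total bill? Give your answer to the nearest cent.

€150.43

Usage = 38.6 kWh/day × 31 days = 1196.6 kWh
First 750 kWh × €0.092 = €69.00
Remaining 446.6 kWh × €0.151 = €67.44
Energy charge = €136.44; + service €13.99 = €150.43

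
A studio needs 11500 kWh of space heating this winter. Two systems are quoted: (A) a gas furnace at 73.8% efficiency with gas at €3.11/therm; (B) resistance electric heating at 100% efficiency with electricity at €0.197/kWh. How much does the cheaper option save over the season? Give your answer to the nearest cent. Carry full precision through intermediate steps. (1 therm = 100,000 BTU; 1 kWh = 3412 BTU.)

Heat load = 11500 kWh × 3412 = 39,238,000 BTU
Gas: input = 39,238,000 / 0.738 = 53,168,022 BTU = 531.7 therm → 531.7 × €3.11 = €1,653.53
Electric: 39,238,000 BTU / 3412 = 11,500 kWh → × €0.197 = €2,265.50
Difference = |€1,653.53 − €2,265.50| = €611.97

€611.97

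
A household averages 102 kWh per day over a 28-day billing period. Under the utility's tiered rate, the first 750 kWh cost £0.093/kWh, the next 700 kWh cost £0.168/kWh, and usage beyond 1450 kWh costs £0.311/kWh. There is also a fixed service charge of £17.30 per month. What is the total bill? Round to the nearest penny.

Usage = 102 kWh/day × 28 days = 2856 kWh
First 750 kWh × £0.093 = £69.75
Next 700 kWh × £0.168 = £117.60
Remaining 1406 kWh × £0.311 = £437.27
Energy charge = £624.62; + service £17.30 = £641.92

£641.92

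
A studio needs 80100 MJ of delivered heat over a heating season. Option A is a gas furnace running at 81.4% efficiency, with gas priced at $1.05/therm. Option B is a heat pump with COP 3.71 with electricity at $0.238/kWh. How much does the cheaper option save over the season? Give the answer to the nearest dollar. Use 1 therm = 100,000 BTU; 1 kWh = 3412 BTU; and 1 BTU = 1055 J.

$448

Heat load = 80100 MJ = 80,100,000,000 J / 1055 = 75,924,171 BTU
Gas: input = 75,924,171 / 0.814 = 93,272,937 BTU = 932.7 therm → 932.7 × $1.05 = $979.37
Heat pump: 75,924,171 BTU / 3412 = 22,250 kWh heat; / 3.71 = 5,998 kWh in → × $0.238 = $1,427.49
Difference = |$979.37 − $1,427.49| = $448.13 ≈ $448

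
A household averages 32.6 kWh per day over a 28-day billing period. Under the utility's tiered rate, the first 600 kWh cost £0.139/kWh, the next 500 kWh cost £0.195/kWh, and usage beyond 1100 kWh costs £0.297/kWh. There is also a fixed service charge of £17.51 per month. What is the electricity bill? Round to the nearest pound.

Usage = 32.6 kWh/day × 28 days = 912.8 kWh
First 600 kWh × £0.139 = £83.40
Next 312.8 kWh × £0.195 = £61.00
Remaining tier: 0 kWh (not reached)
Energy charge = £144.40; + service £17.51 = £161.91 ≈ £162

£162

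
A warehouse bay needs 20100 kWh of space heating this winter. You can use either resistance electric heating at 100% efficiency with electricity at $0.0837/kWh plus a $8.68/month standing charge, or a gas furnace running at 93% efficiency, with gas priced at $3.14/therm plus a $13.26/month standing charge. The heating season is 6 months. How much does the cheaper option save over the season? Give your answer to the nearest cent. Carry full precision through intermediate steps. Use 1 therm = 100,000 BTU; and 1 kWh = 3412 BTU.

Heat load = 20100 kWh × 3412 = 68,581,200 BTU
Gas: input = 68,581,200 / 0.93 = 73,743,226 BTU = 737.4 therm → 737.4 × $3.14 = $2,315.54; + 6 × $13.26 standing = $2,395.10
Electric: 68,581,200 BTU / 3412 = 20,100 kWh → × $0.0837 = $1,682.37; + 6 × $8.68 standing = $1,734.45
Difference = |$2,395.10 − $1,734.45| = $660.65

$660.65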